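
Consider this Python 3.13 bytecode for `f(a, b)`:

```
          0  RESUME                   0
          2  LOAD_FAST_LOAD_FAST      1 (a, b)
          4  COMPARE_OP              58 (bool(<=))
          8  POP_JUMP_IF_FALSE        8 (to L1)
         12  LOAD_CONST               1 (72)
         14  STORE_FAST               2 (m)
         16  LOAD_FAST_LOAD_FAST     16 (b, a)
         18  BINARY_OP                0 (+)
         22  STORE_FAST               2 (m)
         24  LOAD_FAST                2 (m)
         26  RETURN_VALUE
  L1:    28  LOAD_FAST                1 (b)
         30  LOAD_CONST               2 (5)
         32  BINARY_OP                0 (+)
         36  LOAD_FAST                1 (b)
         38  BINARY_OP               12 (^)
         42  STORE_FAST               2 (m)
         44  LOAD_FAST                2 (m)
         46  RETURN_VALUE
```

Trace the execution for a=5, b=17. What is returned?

22

LOAD_FAST_LOAD_FAST a,b → push 5,17. Stack: [5, 17]
COMPARE_OP bool(<=) → 5 vs 17 = True. Stack: [True]
POP_JUMP_IF_FALSE → pop True; no jump. Stack: []
LOAD_CONST → push 72. Stack: [72]
STORE_FAST m → m=72. Stack: []
LOAD_FAST_LOAD_FAST b,a → push 17,5. Stack: [17, 5]
BINARY_OP + → 17 + 5 = 22. Stack: [22]
STORE_FAST m → m=22. Stack: []
LOAD_FAST m → push 22. Stack: [22]
RETURN_VALUE → return 22.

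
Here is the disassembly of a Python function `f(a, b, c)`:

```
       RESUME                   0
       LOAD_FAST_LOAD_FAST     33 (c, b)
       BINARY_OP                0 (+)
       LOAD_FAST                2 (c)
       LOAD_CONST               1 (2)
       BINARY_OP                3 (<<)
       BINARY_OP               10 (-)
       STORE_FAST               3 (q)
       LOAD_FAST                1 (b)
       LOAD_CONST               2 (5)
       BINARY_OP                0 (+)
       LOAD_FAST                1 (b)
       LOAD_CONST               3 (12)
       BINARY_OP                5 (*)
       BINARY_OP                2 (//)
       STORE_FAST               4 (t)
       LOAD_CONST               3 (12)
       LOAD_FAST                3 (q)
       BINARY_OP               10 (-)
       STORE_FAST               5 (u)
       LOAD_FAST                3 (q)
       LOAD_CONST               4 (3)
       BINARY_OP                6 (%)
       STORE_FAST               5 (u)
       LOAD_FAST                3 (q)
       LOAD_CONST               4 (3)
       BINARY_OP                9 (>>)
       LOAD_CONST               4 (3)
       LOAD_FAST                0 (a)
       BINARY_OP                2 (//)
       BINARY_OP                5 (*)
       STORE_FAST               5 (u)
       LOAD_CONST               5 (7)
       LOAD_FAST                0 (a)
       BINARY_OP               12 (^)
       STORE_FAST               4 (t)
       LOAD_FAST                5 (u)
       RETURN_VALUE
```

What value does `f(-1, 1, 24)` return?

27

LOAD_FAST_LOAD_FAST c,b → push 24,1. Stack: [24, 1]
BINARY_OP + → 24 + 1 = 25. Stack: [25]
LOAD_FAST c → push 24. Stack: [25, 24]
LOAD_CONST → push 2. Stack: [25, 24, 2]
BINARY_OP << → 24 << 2 = 96. Stack: [25, 96]
BINARY_OP - → 25 - 96 = -71. Stack: [-71]
STORE_FAST q → q=-71. Stack: []
LOAD_FAST b → push 1. Stack: [1]
LOAD_CONST → push 5. Stack: [1, 5]
BINARY_OP + → 1 + 5 = 6. Stack: [6]
LOAD_FAST b → push 1. Stack: [6, 1]
LOAD_CONST → push 12. Stack: [6, 1, 12]
BINARY_OP * → 1 * 12 = 12. Stack: [6, 12]
BINARY_OP // → 6 // 12 = 0. Stack: [0]
STORE_FAST t → t=0. Stack: []
LOAD_CONST → push 12. Stack: [12]
LOAD_FAST q → push -71. Stack: [12, -71]
BINARY_OP - → 12 - -71 = 83. Stack: [83]
STORE_FAST u → u=83. Stack: []
LOAD_FAST q → push -71. Stack: [-71]
LOAD_CONST → push 3. Stack: [-71, 3]
BINARY_OP % → -71 % 3 = 1. Stack: [1]
STORE_FAST u → u=1. Stack: []
LOAD_FAST q → push -71. Stack: [-71]
LOAD_CONST → push 3. Stack: [-71, 3]
BINARY_OP >> → -71 >> 3 = -9. Stack: [-9]
LOAD_CONST → push 3. Stack: [-9, 3]
LOAD_FAST a → push -1. Stack: [-9, 3, -1]
BINARY_OP // → 3 // -1 = -3. Stack: [-9, -3]
BINARY_OP * → -9 * -3 = 27. Stack: [27]
STORE_FAST u → u=27. Stack: []
LOAD_CONST → push 7. Stack: [7]
LOAD_FAST a → push -1. Stack: [7, -1]
BINARY_OP ^ → 7 ^ -1 = -8. Stack: [-8]
STORE_FAST t → t=-8. Stack: []
LOAD_FAST u → push 27. Stack: [27]
RETURN_VALUE → return 27.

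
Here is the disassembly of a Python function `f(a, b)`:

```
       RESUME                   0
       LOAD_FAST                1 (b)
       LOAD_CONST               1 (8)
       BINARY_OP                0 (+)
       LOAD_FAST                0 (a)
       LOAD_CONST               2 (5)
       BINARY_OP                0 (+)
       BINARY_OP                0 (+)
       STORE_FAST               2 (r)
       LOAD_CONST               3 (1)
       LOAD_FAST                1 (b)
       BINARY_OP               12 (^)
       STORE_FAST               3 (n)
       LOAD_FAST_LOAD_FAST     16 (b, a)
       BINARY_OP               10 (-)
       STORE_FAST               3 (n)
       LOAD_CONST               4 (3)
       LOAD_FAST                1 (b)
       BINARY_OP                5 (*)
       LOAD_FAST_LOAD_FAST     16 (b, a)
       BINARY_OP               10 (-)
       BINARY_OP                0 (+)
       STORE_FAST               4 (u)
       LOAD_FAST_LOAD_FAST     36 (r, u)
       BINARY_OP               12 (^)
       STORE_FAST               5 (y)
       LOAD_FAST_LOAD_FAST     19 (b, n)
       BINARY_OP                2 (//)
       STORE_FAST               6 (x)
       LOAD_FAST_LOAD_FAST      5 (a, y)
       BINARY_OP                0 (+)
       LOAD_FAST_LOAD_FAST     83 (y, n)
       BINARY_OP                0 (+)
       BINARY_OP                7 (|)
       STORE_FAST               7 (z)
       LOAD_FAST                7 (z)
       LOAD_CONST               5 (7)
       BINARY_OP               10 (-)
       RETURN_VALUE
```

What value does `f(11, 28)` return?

LOAD_FAST b → push 28. Stack: [28]
LOAD_CONST → push 8. Stack: [28, 8]
BINARY_OP + → 28 + 8 = 36. Stack: [36]
LOAD_FAST a → push 11. Stack: [36, 11]
LOAD_CONST → push 5. Stack: [36, 11, 5]
BINARY_OP + → 11 + 5 = 16. Stack: [36, 16]
BINARY_OP + → 36 + 16 = 52. Stack: [52]
STORE_FAST r → r=52. Stack: []
LOAD_CONST → push 1. Stack: [1]
LOAD_FAST b → push 28. Stack: [1, 28]
BINARY_OP ^ → 1 ^ 28 = 29. Stack: [29]
STORE_FAST n → n=29. Stack: []
LOAD_FAST_LOAD_FAST b,a → push 28,11. Stack: [28, 11]
BINARY_OP - → 28 - 11 = 17. Stack: [17]
STORE_FAST n → n=17. Stack: []
LOAD_CONST → push 3. Stack: [3]
LOAD_FAST b → push 28. Stack: [3, 28]
BINARY_OP * → 3 * 28 = 84. Stack: [84]
LOAD_FAST_LOAD_FAST b,a → push 28,11. Stack: [84, 28, 11]
BINARY_OP - → 28 - 11 = 17. Stack: [84, 17]
BINARY_OP + → 84 + 17 = 101. Stack: [101]
STORE_FAST u → u=101. Stack: []
LOAD_FAST_LOAD_FAST r,u → push 52,101. Stack: [52, 101]
BINARY_OP ^ → 52 ^ 101 = 81. Stack: [81]
STORE_FAST y → y=81. Stack: []
LOAD_FAST_LOAD_FAST b,n → push 28,17. Stack: [28, 17]
BINARY_OP // → 28 // 17 = 1. Stack: [1]
STORE_FAST x → x=1. Stack: []
LOAD_FAST_LOAD_FAST a,y → push 11,81. Stack: [11, 81]
BINARY_OP + → 11 + 81 = 92. Stack: [92]
LOAD_FAST_LOAD_FAST y,n → push 81,17. Stack: [92, 81, 17]
BINARY_OP + → 81 + 17 = 98. Stack: [92, 98]
BINARY_OP | → 92 | 98 = 126. Stack: [126]
STORE_FAST z → z=126. Stack: []
LOAD_FAST z → push 126. Stack: [126]
LOAD_CONST → push 7. Stack: [126, 7]
BINARY_OP - → 126 - 7 = 119. Stack: [119]
RETURN_VALUE → return 119.

119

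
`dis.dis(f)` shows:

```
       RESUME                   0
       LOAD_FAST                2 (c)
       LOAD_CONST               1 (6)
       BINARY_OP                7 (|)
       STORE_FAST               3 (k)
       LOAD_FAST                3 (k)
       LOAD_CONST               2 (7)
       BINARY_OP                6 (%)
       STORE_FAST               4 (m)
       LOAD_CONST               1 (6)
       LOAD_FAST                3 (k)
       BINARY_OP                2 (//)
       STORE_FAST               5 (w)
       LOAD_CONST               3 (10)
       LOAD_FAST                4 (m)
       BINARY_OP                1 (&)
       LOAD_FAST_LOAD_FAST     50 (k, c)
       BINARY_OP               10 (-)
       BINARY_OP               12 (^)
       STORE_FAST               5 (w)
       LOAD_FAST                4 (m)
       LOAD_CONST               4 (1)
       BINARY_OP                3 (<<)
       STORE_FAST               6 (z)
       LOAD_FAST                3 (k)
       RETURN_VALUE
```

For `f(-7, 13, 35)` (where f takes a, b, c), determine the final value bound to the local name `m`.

4

LOAD_FAST c → push 35. Stack: [35]
LOAD_CONST → push 6. Stack: [35, 6]
BINARY_OP | → 35 | 6 = 39. Stack: [39]
STORE_FAST k → k=39. Stack: []
LOAD_FAST k → push 39. Stack: [39]
LOAD_CONST → push 7. Stack: [39, 7]
BINARY_OP % → 39 % 7 = 4. Stack: [4]
STORE_FAST m → m=4. Stack: []
LOAD_CONST → push 6. Stack: [6]
LOAD_FAST k → push 39. Stack: [6, 39]
BINARY_OP // → 6 // 39 = 0. Stack: [0]
STORE_FAST w → w=0. Stack: []
LOAD_CONST → push 10. Stack: [10]
LOAD_FAST m → push 4. Stack: [10, 4]
BINARY_OP & → 10 & 4 = 0. Stack: [0]
LOAD_FAST_LOAD_FAST k,c → push 39,35. Stack: [0, 39, 35]
BINARY_OP - → 39 - 35 = 4. Stack: [0, 4]
BINARY_OP ^ → 0 ^ 4 = 4. Stack: [4]
STORE_FAST w → w=4. Stack: []
LOAD_FAST m → push 4. Stack: [4]
LOAD_CONST → push 1. Stack: [4, 1]
BINARY_OP << → 4 << 1 = 8. Stack: [8]
STORE_FAST z → z=8. Stack: []
LOAD_FAST k → push 39. Stack: [39]
RETURN_VALUE → return 39.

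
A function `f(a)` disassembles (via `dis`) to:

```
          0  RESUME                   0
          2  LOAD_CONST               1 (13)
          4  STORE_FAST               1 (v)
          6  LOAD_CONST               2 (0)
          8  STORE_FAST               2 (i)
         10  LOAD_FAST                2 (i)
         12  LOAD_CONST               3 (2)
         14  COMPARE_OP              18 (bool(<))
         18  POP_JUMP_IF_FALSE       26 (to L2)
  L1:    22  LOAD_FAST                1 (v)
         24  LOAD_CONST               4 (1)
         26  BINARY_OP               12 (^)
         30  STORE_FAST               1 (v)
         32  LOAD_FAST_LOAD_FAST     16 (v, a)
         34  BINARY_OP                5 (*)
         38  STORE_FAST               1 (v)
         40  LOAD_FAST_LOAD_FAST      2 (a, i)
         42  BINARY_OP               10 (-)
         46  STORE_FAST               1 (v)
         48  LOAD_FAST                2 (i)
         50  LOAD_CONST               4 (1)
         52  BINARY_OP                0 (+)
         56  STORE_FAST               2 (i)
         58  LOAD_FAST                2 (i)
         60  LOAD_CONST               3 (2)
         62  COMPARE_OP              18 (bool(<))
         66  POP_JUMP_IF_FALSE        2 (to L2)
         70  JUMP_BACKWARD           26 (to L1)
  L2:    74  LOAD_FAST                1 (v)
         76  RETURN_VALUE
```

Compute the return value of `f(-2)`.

LOAD_CONST → push 13. Stack: [13]
STORE_FAST v → v=13. Stack: []
LOAD_CONST → push 0. Stack: [0]
STORE_FAST i → i=0. Stack: []
LOAD_FAST i → push 0. Stack: [0]
LOAD_CONST → push 2. Stack: [0, 2]
COMPARE_OP bool(<) → 0 vs 2 = True. Stack: [True]
POP_JUMP_IF_FALSE → pop True; no jump. Stack: []
LOAD_FAST v → push 13. Stack: [13]
LOAD_CONST → push 1. Stack: [13, 1]
BINARY_OP ^ → 13 ^ 1 = 12. Stack: [12]
STORE_FAST v → v=12. Stack: []
LOAD_FAST_LOAD_FAST v,a → push 12,-2. Stack: [12, -2]
BINARY_OP * → 12 * -2 = -24. Stack: [-24]
STORE_FAST v → v=-24. Stack: []
LOAD_FAST_LOAD_FAST a,i → push -2,0. Stack: [-2, 0]
BINARY_OP - → -2 - 0 = -2. Stack: [-2]
STORE_FAST v → v=-2. Stack: []
LOAD_FAST i → push 0. Stack: [0]
LOAD_CONST → push 1. Stack: [0, 1]
BINARY_OP + → 0 + 1 = 1. Stack: [1]
STORE_FAST i → i=1. Stack: []
LOAD_FAST i → push 1. Stack: [1]
LOAD_CONST → push 2. Stack: [1, 2]
COMPARE_OP bool(<) → 1 vs 2 = True. Stack: [True]
POP_JUMP_IF_FALSE → pop True; no jump. Stack: []
LOAD_FAST v → push -2. Stack: [-2]
LOAD_CONST → push 1. Stack: [-2, 1]
BINARY_OP ^ → -2 ^ 1 = -1. Stack: [-1]
STORE_FAST v → v=-1. Stack: []
LOAD_FAST_LOAD_FAST v,a → push -1,-2. Stack: [-1, -2]
BINARY_OP * → -1 * -2 = 2. Stack: [2]
STORE_FAST v → v=2. Stack: []
LOAD_FAST_LOAD_FAST a,i → push -2,1. Stack: [-2, 1]
BINARY_OP - → -2 - 1 = -3. Stack: [-3]
STORE_FAST v → v=-3. Stack: []
LOAD_FAST i → push 1. Stack: [1]
LOAD_CONST → push 1. Stack: [1, 1]
BINARY_OP + → 1 + 1 = 2. Stack: [2]
STORE_FAST i → i=2. Stack: []
LOAD_FAST i → push 2. Stack: [2]
LOAD_CONST → push 2. Stack: [2, 2]
COMPARE_OP bool(<) → 2 vs 2 = False. Stack: [False]
POP_JUMP_IF_FALSE → pop False; jump. Stack: []
LOAD_FAST v → push -3. Stack: [-3]
RETURN_VALUE → return -3.

-3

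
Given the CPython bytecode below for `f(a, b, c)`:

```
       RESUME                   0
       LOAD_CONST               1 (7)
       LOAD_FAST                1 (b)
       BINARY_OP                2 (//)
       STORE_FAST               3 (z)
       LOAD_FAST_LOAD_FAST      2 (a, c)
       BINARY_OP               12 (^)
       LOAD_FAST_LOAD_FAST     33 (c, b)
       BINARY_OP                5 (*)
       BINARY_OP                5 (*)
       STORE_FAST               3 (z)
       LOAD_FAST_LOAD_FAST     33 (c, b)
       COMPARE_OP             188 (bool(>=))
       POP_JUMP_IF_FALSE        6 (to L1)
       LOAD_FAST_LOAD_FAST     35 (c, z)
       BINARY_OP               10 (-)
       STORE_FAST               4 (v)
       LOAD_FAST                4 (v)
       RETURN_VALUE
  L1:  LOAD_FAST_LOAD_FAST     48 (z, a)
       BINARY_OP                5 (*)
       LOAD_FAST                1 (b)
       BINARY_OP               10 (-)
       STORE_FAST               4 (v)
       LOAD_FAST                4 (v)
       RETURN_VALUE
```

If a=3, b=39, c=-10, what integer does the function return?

LOAD_CONST → push 7. Stack: [7]
LOAD_FAST b → push 39. Stack: [7, 39]
BINARY_OP // → 7 // 39 = 0. Stack: [0]
STORE_FAST z → z=0. Stack: []
LOAD_FAST_LOAD_FAST a,c → push 3,-10. Stack: [3, -10]
BINARY_OP ^ → 3 ^ -10 = -11. Stack: [-11]
LOAD_FAST_LOAD_FAST c,b → push -10,39. Stack: [-11, -10, 39]
BINARY_OP * → -10 * 39 = -390. Stack: [-11, -390]
BINARY_OP * → -11 * -390 = 4290. Stack: [4290]
STORE_FAST z → z=4290. Stack: []
LOAD_FAST_LOAD_FAST c,b → push -10,39. Stack: [-10, 39]
COMPARE_OP bool(>=) → -10 vs 39 = False. Stack: [False]
POP_JUMP_IF_FALSE → pop False; jump. Stack: []
LOAD_FAST_LOAD_FAST z,a → push 4290,3. Stack: [4290, 3]
BINARY_OP * → 4290 * 3 = 12870. Stack: [12870]
LOAD_FAST b → push 39. Stack: [12870, 39]
BINARY_OP - → 12870 - 39 = 12831. Stack: [12831]
STORE_FAST v → v=12831. Stack: []
LOAD_FAST v → push 12831. Stack: [12831]
RETURN_VALUE → return 12831.

12831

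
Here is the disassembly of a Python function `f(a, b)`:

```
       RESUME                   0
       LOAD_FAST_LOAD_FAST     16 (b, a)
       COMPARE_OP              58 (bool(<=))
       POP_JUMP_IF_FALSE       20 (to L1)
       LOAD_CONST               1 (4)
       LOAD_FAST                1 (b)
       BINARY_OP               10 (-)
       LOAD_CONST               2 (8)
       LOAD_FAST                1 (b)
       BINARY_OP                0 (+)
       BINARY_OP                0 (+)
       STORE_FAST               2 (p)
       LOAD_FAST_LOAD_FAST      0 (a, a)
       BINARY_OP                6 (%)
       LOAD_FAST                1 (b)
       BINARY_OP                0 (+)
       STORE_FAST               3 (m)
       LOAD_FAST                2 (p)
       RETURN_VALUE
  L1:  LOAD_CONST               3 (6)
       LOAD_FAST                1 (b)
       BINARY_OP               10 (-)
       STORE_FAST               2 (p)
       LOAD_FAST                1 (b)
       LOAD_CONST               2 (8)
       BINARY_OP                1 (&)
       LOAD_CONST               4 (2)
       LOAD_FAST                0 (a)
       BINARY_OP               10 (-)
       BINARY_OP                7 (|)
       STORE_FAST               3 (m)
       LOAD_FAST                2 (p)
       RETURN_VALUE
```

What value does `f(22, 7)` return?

LOAD_FAST_LOAD_FAST b,a → push 7,22. Stack: [7, 22]
COMPARE_OP bool(<=) → 7 vs 22 = True. Stack: [True]
POP_JUMP_IF_FALSE → pop True; no jump. Stack: []
LOAD_CONST → push 4. Stack: [4]
LOAD_FAST b → push 7. Stack: [4, 7]
BINARY_OP - → 4 - 7 = -3. Stack: [-3]
LOAD_CONST → push 8. Stack: [-3, 8]
LOAD_FAST b → push 7. Stack: [-3, 8, 7]
BINARY_OP + → 8 + 7 = 15. Stack: [-3, 15]
BINARY_OP + → -3 + 15 = 12. Stack: [12]
STORE_FAST p → p=12. Stack: []
LOAD_FAST_LOAD_FAST a,a → push 22,22. Stack: [22, 22]
BINARY_OP % → 22 % 22 = 0. Stack: [0]
LOAD_FAST b → push 7. Stack: [0, 7]
BINARY_OP + → 0 + 7 = 7. Stack: [7]
STORE_FAST m → m=7. Stack: []
LOAD_FAST p → push 12. Stack: [12]
RETURN_VALUE → return 12.

12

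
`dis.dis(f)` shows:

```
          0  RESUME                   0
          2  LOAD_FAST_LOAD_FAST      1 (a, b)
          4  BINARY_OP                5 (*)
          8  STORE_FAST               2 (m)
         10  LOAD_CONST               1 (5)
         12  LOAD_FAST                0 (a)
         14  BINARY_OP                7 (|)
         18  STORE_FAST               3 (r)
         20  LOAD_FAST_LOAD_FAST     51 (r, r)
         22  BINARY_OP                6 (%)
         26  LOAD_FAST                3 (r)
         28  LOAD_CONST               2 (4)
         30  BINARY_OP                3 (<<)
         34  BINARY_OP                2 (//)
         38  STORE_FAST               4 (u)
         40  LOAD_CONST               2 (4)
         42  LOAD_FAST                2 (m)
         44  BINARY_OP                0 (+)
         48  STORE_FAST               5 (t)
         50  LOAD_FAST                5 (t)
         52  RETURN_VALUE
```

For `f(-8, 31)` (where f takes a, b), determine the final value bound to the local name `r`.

-3

LOAD_FAST_LOAD_FAST a,b → push -8,31. Stack: [-8, 31]
BINARY_OP * → -8 * 31 = -248. Stack: [-248]
STORE_FAST m → m=-248. Stack: []
LOAD_CONST → push 5. Stack: [5]
LOAD_FAST a → push -8. Stack: [5, -8]
BINARY_OP | → 5 | -8 = -3. Stack: [-3]
STORE_FAST r → r=-3. Stack: []
LOAD_FAST_LOAD_FAST r,r → push -3,-3. Stack: [-3, -3]
BINARY_OP % → -3 % -3 = 0. Stack: [0]
LOAD_FAST r → push -3. Stack: [0, -3]
LOAD_CONST → push 4. Stack: [0, -3, 4]
BINARY_OP << → -3 << 4 = -48. Stack: [0, -48]
BINARY_OP // → 0 // -48 = 0. Stack: [0]
STORE_FAST u → u=0. Stack: []
LOAD_CONST → push 4. Stack: [4]
LOAD_FAST m → push -248. Stack: [4, -248]
BINARY_OP + → 4 + -248 = -244. Stack: [-244]
STORE_FAST t → t=-244. Stack: []
LOAD_FAST t → push -244. Stack: [-244]
RETURN_VALUE → return -244.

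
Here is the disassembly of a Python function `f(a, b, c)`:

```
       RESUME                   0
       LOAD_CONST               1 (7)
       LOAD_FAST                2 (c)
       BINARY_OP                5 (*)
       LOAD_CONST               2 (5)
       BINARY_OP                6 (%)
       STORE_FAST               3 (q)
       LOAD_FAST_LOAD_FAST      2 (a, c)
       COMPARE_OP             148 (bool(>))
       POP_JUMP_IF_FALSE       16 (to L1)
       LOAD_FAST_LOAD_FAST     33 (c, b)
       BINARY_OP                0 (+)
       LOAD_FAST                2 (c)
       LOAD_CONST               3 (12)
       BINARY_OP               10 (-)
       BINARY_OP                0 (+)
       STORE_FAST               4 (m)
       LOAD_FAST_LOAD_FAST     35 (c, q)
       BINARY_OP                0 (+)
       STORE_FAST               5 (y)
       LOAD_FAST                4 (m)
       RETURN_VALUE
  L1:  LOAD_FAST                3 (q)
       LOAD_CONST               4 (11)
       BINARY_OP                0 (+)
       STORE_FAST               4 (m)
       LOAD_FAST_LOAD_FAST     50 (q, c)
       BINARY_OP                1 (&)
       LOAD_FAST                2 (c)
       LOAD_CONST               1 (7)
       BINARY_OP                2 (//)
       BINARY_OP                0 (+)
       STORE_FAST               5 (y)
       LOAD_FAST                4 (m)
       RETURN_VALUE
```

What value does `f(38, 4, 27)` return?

LOAD_CONST → push 7. Stack: [7]
LOAD_FAST c → push 27. Stack: [7, 27]
BINARY_OP * → 7 * 27 = 189. Stack: [189]
LOAD_CONST → push 5. Stack: [189, 5]
BINARY_OP % → 189 % 5 = 4. Stack: [4]
STORE_FAST q → q=4. Stack: []
LOAD_FAST_LOAD_FAST a,c → push 38,27. Stack: [38, 27]
COMPARE_OP bool(>) → 38 vs 27 = True. Stack: [True]
POP_JUMP_IF_FALSE → pop True; no jump. Stack: []
LOAD_FAST_LOAD_FAST c,b → push 27,4. Stack: [27, 4]
BINARY_OP + → 27 + 4 = 31. Stack: [31]
LOAD_FAST c → push 27. Stack: [31, 27]
LOAD_CONST → push 12. Stack: [31, 27, 12]
BINARY_OP - → 27 - 12 = 15. Stack: [31, 15]
BINARY_OP + → 31 + 15 = 46. Stack: [46]
STORE_FAST m → m=46. Stack: []
LOAD_FAST_LOAD_FAST c,q → push 27,4. Stack: [27, 4]
BINARY_OP + → 27 + 4 = 31. Stack: [31]
STORE_FAST y → y=31. Stack: []
LOAD_FAST m → push 46. Stack: [46]
RETURN_VALUE → return 46.

46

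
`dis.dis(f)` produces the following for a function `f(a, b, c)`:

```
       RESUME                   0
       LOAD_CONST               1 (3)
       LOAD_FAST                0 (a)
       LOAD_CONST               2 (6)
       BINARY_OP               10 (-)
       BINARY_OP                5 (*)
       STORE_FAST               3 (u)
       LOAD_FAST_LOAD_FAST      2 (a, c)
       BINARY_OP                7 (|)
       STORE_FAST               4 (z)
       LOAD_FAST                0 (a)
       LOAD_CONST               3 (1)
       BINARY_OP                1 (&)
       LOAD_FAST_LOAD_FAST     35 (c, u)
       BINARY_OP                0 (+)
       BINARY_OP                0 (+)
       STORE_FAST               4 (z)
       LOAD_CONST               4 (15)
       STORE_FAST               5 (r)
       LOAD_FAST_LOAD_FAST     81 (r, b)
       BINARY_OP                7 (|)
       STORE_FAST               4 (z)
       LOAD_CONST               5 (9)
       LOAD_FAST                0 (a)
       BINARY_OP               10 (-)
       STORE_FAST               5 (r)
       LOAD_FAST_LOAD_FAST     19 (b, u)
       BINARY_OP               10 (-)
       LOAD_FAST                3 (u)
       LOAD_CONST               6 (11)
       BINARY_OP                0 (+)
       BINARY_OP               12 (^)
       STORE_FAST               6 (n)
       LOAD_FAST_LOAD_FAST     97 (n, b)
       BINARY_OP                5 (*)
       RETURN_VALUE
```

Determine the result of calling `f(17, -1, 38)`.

14

LOAD_CONST → push 3. Stack: [3]
LOAD_FAST a → push 17. Stack: [3, 17]
LOAD_CONST → push 6. Stack: [3, 17, 6]
BINARY_OP - → 17 - 6 = 11. Stack: [3, 11]
BINARY_OP * → 3 * 11 = 33. Stack: [33]
STORE_FAST u → u=33. Stack: []
LOAD_FAST_LOAD_FAST a,c → push 17,38. Stack: [17, 38]
BINARY_OP | → 17 | 38 = 55. Stack: [55]
STORE_FAST z → z=55. Stack: []
LOAD_FAST a → push 17. Stack: [17]
LOAD_CONST → push 1. Stack: [17, 1]
BINARY_OP & → 17 & 1 = 1. Stack: [1]
LOAD_FAST_LOAD_FAST c,u → push 38,33. Stack: [1, 38, 33]
BINARY_OP + → 38 + 33 = 71. Stack: [1, 71]
BINARY_OP + → 1 + 71 = 72. Stack: [72]
STORE_FAST z → z=72. Stack: []
LOAD_CONST → push 15. Stack: [15]
STORE_FAST r → r=15. Stack: []
LOAD_FAST_LOAD_FAST r,b → push 15,-1. Stack: [15, -1]
BINARY_OP | → 15 | -1 = -1. Stack: [-1]
STORE_FAST z → z=-1. Stack: []
LOAD_CONST → push 9. Stack: [9]
LOAD_FAST a → push 17. Stack: [9, 17]
BINARY_OP - → 9 - 17 = -8. Stack: [-8]
STORE_FAST r → r=-8. Stack: []
LOAD_FAST_LOAD_FAST b,u → push -1,33. Stack: [-1, 33]
BINARY_OP - → -1 - 33 = -34. Stack: [-34]
LOAD_FAST u → push 33. Stack: [-34, 33]
LOAD_CONST → push 11. Stack: [-34, 33, 11]
BINARY_OP + → 33 + 11 = 44. Stack: [-34, 44]
BINARY_OP ^ → -34 ^ 44 = -14. Stack: [-14]
STORE_FAST n → n=-14. Stack: []
LOAD_FAST_LOAD_FAST n,b → push -14,-1. Stack: [-14, -1]
BINARY_OP * → -14 * -1 = 14. Stack: [14]
RETURN_VALUE → return 14.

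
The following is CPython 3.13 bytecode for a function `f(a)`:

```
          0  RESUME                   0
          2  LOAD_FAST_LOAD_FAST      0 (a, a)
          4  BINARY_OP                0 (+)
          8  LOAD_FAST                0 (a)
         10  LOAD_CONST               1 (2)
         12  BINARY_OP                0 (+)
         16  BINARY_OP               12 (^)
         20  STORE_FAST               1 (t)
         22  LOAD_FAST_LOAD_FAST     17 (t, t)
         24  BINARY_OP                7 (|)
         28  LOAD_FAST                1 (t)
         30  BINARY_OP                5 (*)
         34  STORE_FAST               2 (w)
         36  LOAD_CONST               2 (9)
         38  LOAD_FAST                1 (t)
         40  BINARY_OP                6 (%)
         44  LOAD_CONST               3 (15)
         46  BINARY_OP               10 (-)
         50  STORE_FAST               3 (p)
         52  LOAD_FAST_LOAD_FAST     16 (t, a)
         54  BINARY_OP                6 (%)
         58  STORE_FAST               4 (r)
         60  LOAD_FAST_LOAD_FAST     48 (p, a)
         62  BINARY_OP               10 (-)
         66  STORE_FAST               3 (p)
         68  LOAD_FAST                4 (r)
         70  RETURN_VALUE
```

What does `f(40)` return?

LOAD_FAST_LOAD_FAST a,a → push 40,40. Stack: [40, 40]
BINARY_OP + → 40 + 40 = 80. Stack: [80]
LOAD_FAST a → push 40. Stack: [80, 40]
LOAD_CONST → push 2. Stack: [80, 40, 2]
BINARY_OP + → 40 + 2 = 42. Stack: [80, 42]
BINARY_OP ^ → 80 ^ 42 = 122. Stack: [122]
STORE_FAST t → t=122. Stack: []
LOAD_FAST_LOAD_FAST t,t → push 122,122. Stack: [122, 122]
BINARY_OP | → 122 | 122 = 122. Stack: [122]
LOAD_FAST t → push 122. Stack: [122, 122]
BINARY_OP * → 122 * 122 = 14884. Stack: [14884]
STORE_FAST w → w=14884. Stack: []
LOAD_CONST → push 9. Stack: [9]
LOAD_FAST t → push 122. Stack: [9, 122]
BINARY_OP % → 9 % 122 = 9. Stack: [9]
LOAD_CONST → push 15. Stack: [9, 15]
BINARY_OP - → 9 - 15 = -6. Stack: [-6]
STORE_FAST p → p=-6. Stack: []
LOAD_FAST_LOAD_FAST t,a → push 122,40. Stack: [122, 40]
BINARY_OP % → 122 % 40 = 2. Stack: [2]
STORE_FAST r → r=2. Stack: []
LOAD_FAST_LOAD_FAST p,a → push -6,40. Stack: [-6, 40]
BINARY_OP - → -6 - 40 = -46. Stack: [-46]
STORE_FAST p → p=-46. Stack: []
LOAD_FAST r → push 2. Stack: [2]
RETURN_VALUE → return 2.

2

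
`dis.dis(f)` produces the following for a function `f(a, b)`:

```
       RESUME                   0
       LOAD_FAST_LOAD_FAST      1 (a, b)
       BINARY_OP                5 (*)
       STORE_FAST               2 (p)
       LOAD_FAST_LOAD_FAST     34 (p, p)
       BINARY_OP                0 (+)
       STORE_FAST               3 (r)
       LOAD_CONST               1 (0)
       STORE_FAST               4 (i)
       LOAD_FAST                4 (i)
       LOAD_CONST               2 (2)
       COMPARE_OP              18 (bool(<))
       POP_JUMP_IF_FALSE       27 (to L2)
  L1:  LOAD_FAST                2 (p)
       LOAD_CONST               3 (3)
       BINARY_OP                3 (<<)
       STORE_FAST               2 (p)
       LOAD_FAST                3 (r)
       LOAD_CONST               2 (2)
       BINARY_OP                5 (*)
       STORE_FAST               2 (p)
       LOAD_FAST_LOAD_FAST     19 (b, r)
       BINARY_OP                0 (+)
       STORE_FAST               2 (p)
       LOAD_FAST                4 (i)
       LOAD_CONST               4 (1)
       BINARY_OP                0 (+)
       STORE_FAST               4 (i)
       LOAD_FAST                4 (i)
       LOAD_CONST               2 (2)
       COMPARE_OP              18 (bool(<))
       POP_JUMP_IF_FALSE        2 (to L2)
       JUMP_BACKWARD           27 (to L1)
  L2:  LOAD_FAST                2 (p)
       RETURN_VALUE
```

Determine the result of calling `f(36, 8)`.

LOAD_FAST_LOAD_FAST a,b → push 36,8. Stack: [36, 8]
BINARY_OP * → 36 * 8 = 288. Stack: [288]
STORE_FAST p → p=288. Stack: []
LOAD_FAST_LOAD_FAST p,p → push 288,288. Stack: [288, 288]
BINARY_OP + → 288 + 288 = 576. Stack: [576]
STORE_FAST r → r=576. Stack: []
LOAD_CONST → push 0. Stack: [0]
STORE_FAST i → i=0. Stack: []
LOAD_FAST i → push 0. Stack: [0]
LOAD_CONST → push 2. Stack: [0, 2]
COMPARE_OP bool(<) → 0 vs 2 = True. Stack: [True]
POP_JUMP_IF_FALSE → pop True; no jump. Stack: []
LOAD_FAST p → push 288. Stack: [288]
LOAD_CONST → push 3. Stack: [288, 3]
BINARY_OP << → 288 << 3 = 2304. Stack: [2304]
STORE_FAST p → p=2304. Stack: []
LOAD_FAST r → push 576. Stack: [576]
LOAD_CONST → push 2. Stack: [576, 2]
BINARY_OP * → 576 * 2 = 1152. Stack: [1152]
STORE_FAST p → p=1152. Stack: []
LOAD_FAST_LOAD_FAST b,r → push 8,576. Stack: [8, 576]
BINARY_OP + → 8 + 576 = 584. Stack: [584]
STORE_FAST p → p=584. Stack: []
LOAD_FAST i → push 0. Stack: [0]
LOAD_CONST → push 1. Stack: [0, 1]
BINARY_OP + → 0 + 1 = 1. Stack: [1]
STORE_FAST i → i=1. Stack: []
LOAD_FAST i → push 1. Stack: [1]
LOAD_CONST → push 2. Stack: [1, 2]
COMPARE_OP bool(<) → 1 vs 2 = True. Stack: [True]
POP_JUMP_IF_FALSE → pop True; no jump. Stack: []
LOAD_FAST p → push 584. Stack: [584]
LOAD_CONST → push 3. Stack: [584, 3]
BINARY_OP << → 584 << 3 = 4672. Stack: [4672]
STORE_FAST p → p=4672. Stack: []
LOAD_FAST r → push 576. Stack: [576]
LOAD_CONST → push 2. Stack: [576, 2]
BINARY_OP * → 576 * 2 = 1152. Stack: [1152]
STORE_FAST p → p=1152. Stack: []
LOAD_FAST_LOAD_FAST b,r → push 8,576. Stack: [8, 576]
BINARY_OP + → 8 + 576 = 584. Stack: [584]
STORE_FAST p → p=584. Stack: []
LOAD_FAST i → push 1. Stack: [1]
LOAD_CONST → push 1. Stack: [1, 1]
BINARY_OP + → 1 + 1 = 2. Stack: [2]
STORE_FAST i → i=2. Stack: []
LOAD_FAST i → push 2. Stack: [2]
LOAD_CONST → push 2. Stack: [2, 2]
COMPARE_OP bool(<) → 2 vs 2 = False. Stack: [False]
POP_JUMP_IF_FALSE → pop False; jump. Stack: []
LOAD_FAST p → push 584. Stack: [584]
RETURN_VALUE → return 584.

584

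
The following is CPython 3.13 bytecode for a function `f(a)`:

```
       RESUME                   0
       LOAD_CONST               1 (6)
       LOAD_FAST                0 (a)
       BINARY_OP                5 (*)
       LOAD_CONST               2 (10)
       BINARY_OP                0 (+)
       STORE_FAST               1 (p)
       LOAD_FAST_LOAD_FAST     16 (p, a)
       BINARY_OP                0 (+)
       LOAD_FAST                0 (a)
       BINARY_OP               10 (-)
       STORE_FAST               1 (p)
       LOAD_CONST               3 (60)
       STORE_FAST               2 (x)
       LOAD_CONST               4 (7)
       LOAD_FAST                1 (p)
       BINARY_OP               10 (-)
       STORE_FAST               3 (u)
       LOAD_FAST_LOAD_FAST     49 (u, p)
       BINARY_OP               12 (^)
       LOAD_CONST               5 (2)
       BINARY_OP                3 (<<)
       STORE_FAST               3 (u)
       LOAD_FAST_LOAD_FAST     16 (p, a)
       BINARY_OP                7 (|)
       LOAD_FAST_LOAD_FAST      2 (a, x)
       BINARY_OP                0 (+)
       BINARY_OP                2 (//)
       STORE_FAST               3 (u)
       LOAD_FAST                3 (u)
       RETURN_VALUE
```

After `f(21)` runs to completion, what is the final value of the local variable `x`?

60

LOAD_CONST → push 6. Stack: [6]
LOAD_FAST a → push 21. Stack: [6, 21]
BINARY_OP * → 6 * 21 = 126. Stack: [126]
LOAD_CONST → push 10. Stack: [126, 10]
BINARY_OP + → 126 + 10 = 136. Stack: [136]
STORE_FAST p → p=136. Stack: []
LOAD_FAST_LOAD_FAST p,a → push 136,21. Stack: [136, 21]
BINARY_OP + → 136 + 21 = 157. Stack: [157]
LOAD_FAST a → push 21. Stack: [157, 21]
BINARY_OP - → 157 - 21 = 136. Stack: [136]
STORE_FAST p → p=136. Stack: []
LOAD_CONST → push 60. Stack: [60]
STORE_FAST x → x=60. Stack: []
LOAD_CONST → push 7. Stack: [7]
LOAD_FAST p → push 136. Stack: [7, 136]
BINARY_OP - → 7 - 136 = -129. Stack: [-129]
STORE_FAST u → u=-129. Stack: []
LOAD_FAST_LOAD_FAST u,p → push -129,136. Stack: [-129, 136]
BINARY_OP ^ → -129 ^ 136 = -9. Stack: [-9]
LOAD_CONST → push 2. Stack: [-9, 2]
BINARY_OP << → -9 << 2 = -36. Stack: [-36]
STORE_FAST u → u=-36. Stack: []
LOAD_FAST_LOAD_FAST p,a → push 136,21. Stack: [136, 21]
BINARY_OP | → 136 | 21 = 157. Stack: [157]
LOAD_FAST_LOAD_FAST a,x → push 21,60. Stack: [157, 21, 60]
BINARY_OP + → 21 + 60 = 81. Stack: [157, 81]
BINARY_OP // → 157 // 81 = 1. Stack: [1]
STORE_FAST u → u=1. Stack: []
LOAD_FAST u → push 1. Stack: [1]
RETURN_VALUE → return 1.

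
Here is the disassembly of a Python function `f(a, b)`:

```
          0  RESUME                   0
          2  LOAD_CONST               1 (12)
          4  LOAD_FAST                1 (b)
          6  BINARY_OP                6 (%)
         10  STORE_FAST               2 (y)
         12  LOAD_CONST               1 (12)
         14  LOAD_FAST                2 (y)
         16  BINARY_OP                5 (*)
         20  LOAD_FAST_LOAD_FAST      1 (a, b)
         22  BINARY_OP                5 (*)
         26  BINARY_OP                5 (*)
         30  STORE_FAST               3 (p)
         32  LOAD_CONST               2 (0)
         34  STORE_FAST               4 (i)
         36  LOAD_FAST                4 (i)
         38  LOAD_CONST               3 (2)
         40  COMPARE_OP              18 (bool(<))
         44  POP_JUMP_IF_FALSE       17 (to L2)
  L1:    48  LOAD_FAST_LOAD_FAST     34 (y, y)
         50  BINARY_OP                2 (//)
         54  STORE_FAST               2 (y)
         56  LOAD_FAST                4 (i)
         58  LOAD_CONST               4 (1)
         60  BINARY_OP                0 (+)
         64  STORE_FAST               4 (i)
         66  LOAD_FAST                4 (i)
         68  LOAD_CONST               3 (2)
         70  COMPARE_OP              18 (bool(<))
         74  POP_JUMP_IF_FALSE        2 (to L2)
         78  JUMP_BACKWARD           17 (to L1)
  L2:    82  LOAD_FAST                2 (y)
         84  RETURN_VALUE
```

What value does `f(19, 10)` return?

1

LOAD_CONST → push 12. Stack: [12]
LOAD_FAST b → push 10. Stack: [12, 10]
BINARY_OP % → 12 % 10 = 2. Stack: [2]
STORE_FAST y → y=2. Stack: []
LOAD_CONST → push 12. Stack: [12]
LOAD_FAST y → push 2. Stack: [12, 2]
BINARY_OP * → 12 * 2 = 24. Stack: [24]
LOAD_FAST_LOAD_FAST a,b → push 19,10. Stack: [24, 19, 10]
BINARY_OP * → 19 * 10 = 190. Stack: [24, 190]
BINARY_OP * → 24 * 190 = 4560. Stack: [4560]
STORE_FAST p → p=4560. Stack: []
LOAD_CONST → push 0. Stack: [0]
STORE_FAST i → i=0. Stack: []
LOAD_FAST i → push 0. Stack: [0]
LOAD_CONST → push 2. Stack: [0, 2]
COMPARE_OP bool(<) → 0 vs 2 = True. Stack: [True]
POP_JUMP_IF_FALSE → pop True; no jump. Stack: []
LOAD_FAST_LOAD_FAST y,y → push 2,2. Stack: [2, 2]
BINARY_OP // → 2 // 2 = 1. Stack: [1]
STORE_FAST y → y=1. Stack: []
LOAD_FAST i → push 0. Stack: [0]
LOAD_CONST → push 1. Stack: [0, 1]
BINARY_OP + → 0 + 1 = 1. Stack: [1]
STORE_FAST i → i=1. Stack: []
LOAD_FAST i → push 1. Stack: [1]
LOAD_CONST → push 2. Stack: [1, 2]
COMPARE_OP bool(<) → 1 vs 2 = True. Stack: [True]
POP_JUMP_IF_FALSE → pop True; no jump. Stack: []
LOAD_FAST_LOAD_FAST y,y → push 1,1. Stack: [1, 1]
BINARY_OP // → 1 // 1 = 1. Stack: [1]
STORE_FAST y → y=1. Stack: []
LOAD_FAST i → push 1. Stack: [1]
LOAD_CONST → push 1. Stack: [1, 1]
BINARY_OP + → 1 + 1 = 2. Stack: [2]
STORE_FAST i → i=2. Stack: []
LOAD_FAST i → push 2. Stack: [2]
LOAD_CONST → push 2. Stack: [2, 2]
COMPARE_OP bool(<) → 2 vs 2 = False. Stack: [False]
POP_JUMP_IF_FALSE → pop False; jump. Stack: []
LOAD_FAST y → push 1. Stack: [1]
RETURN_VALUE → return 1.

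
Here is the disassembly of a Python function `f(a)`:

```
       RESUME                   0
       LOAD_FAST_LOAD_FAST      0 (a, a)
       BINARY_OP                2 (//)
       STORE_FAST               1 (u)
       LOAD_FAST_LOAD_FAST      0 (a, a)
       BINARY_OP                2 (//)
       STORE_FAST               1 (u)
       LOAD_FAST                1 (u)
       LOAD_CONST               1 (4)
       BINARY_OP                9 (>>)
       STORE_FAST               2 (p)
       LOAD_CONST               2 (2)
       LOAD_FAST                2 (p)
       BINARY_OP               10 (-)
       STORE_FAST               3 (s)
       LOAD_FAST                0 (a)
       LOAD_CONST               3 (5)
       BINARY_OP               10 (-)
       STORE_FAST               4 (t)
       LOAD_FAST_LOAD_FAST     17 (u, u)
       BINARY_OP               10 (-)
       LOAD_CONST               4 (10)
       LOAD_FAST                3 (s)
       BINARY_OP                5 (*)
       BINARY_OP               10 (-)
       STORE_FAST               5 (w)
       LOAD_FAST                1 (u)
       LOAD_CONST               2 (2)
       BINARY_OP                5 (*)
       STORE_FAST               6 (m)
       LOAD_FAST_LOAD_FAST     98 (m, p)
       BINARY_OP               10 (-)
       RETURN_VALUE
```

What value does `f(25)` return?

LOAD_FAST_LOAD_FAST a,a → push 25,25. Stack: [25, 25]
BINARY_OP // → 25 // 25 = 1. Stack: [1]
STORE_FAST u → u=1. Stack: []
LOAD_FAST_LOAD_FAST a,a → push 25,25. Stack: [25, 25]
BINARY_OP // → 25 // 25 = 1. Stack: [1]
STORE_FAST u → u=1. Stack: []
LOAD_FAST u → push 1. Stack: [1]
LOAD_CONST → push 4. Stack: [1, 4]
BINARY_OP >> → 1 >> 4 = 0. Stack: [0]
STORE_FAST p → p=0. Stack: []
LOAD_CONST → push 2. Stack: [2]
LOAD_FAST p → push 0. Stack: [2, 0]
BINARY_OP - → 2 - 0 = 2. Stack: [2]
STORE_FAST s → s=2. Stack: []
LOAD_FAST a → push 25. Stack: [25]
LOAD_CONST → push 5. Stack: [25, 5]
BINARY_OP - → 25 - 5 = 20. Stack: [20]
STORE_FAST t → t=20. Stack: []
LOAD_FAST_LOAD_FAST u,u → push 1,1. Stack: [1, 1]
BINARY_OP - → 1 - 1 = 0. Stack: [0]
LOAD_CONST → push 10. Stack: [0, 10]
LOAD_FAST s → push 2. Stack: [0, 10, 2]
BINARY_OP * → 10 * 2 = 20. Stack: [0, 20]
BINARY_OP - → 0 - 20 = -20. Stack: [-20]
STORE_FAST w → w=-20. Stack: []
LOAD_FAST u → push 1. Stack: [1]
LOAD_CONST → push 2. Stack: [1, 2]
BINARY_OP * → 1 * 2 = 2. Stack: [2]
STORE_FAST m → m=2. Stack: []
LOAD_FAST_LOAD_FAST m,p → push 2,0. Stack: [2, 0]
BINARY_OP - → 2 - 0 = 2. Stack: [2]
RETURN_VALUE → return 2.

2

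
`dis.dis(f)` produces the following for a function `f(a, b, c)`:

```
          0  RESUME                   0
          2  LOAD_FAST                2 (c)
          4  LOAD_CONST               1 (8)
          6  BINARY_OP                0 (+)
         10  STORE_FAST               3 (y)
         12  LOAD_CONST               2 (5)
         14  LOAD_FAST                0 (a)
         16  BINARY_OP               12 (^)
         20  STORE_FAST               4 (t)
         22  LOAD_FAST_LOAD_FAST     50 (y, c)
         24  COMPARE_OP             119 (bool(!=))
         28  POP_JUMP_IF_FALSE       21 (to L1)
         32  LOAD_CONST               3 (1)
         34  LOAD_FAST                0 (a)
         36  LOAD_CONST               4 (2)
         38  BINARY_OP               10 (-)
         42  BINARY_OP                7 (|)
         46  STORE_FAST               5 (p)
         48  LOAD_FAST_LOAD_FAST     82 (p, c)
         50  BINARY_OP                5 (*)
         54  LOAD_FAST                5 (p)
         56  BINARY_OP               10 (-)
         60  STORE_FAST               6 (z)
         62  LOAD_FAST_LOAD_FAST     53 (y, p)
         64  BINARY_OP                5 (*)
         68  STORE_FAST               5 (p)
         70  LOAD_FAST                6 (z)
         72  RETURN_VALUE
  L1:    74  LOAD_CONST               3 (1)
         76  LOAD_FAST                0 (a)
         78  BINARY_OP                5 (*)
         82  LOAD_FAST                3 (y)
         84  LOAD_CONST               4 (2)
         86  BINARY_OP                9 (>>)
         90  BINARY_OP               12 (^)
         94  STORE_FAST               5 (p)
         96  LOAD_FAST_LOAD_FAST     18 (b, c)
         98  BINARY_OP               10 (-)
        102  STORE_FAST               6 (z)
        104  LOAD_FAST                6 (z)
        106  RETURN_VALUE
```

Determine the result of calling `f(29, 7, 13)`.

324

LOAD_FAST c → push 13. Stack: [13]
LOAD_CONST → push 8. Stack: [13, 8]
BINARY_OP + → 13 + 8 = 21. Stack: [21]
STORE_FAST y → y=21. Stack: []
LOAD_CONST → push 5. Stack: [5]
LOAD_FAST a → push 29. Stack: [5, 29]
BINARY_OP ^ → 5 ^ 29 = 24. Stack: [24]
STORE_FAST t → t=24. Stack: []
LOAD_FAST_LOAD_FAST y,c → push 21,13. Stack: [21, 13]
COMPARE_OP bool(!=) → 21 vs 13 = True. Stack: [True]
POP_JUMP_IF_FALSE → pop True; no jump. Stack: []
LOAD_CONST → push 1. Stack: [1]
LOAD_FAST a → push 29. Stack: [1, 29]
LOAD_CONST → push 2. Stack: [1, 29, 2]
BINARY_OP - → 29 - 2 = 27. Stack: [1, 27]
BINARY_OP | → 1 | 27 = 27. Stack: [27]
STORE_FAST p → p=27. Stack: []
LOAD_FAST_LOAD_FAST p,c → push 27,13. Stack: [27, 13]
BINARY_OP * → 27 * 13 = 351. Stack: [351]
LOAD_FAST p → push 27. Stack: [351, 27]
BINARY_OP - → 351 - 27 = 324. Stack: [324]
STORE_FAST z → z=324. Stack: []
LOAD_FAST_LOAD_FAST y,p → push 21,27. Stack: [21, 27]
BINARY_OP * → 21 * 27 = 567. Stack: [567]
STORE_FAST p → p=567. Stack: []
LOAD_FAST z → push 324. Stack: [324]
RETURN_VALUE → return 324.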